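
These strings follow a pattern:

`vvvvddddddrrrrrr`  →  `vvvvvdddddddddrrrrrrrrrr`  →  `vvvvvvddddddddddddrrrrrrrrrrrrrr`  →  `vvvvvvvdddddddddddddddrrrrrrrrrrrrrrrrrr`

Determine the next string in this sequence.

Each string has the form v^{n+3} d^{3n+3} r^{4n+2} (n = 1, 2, …).
At n = 5 the blocks have lengths 8, 18, 22.

vvvvvvvvddddddddddddddddddrrrrrrrrrrrrrrrrrrrrrr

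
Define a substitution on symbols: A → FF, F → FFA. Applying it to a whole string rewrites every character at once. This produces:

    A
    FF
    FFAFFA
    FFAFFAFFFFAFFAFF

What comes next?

Rewriting the 16 symbols of FFAFFAFFFFAFFAFF one by one yields FFA FFA FF FFA FFA FF FFA FFA FFA FFA FF FFA FFA FF FFA FFA; concatenated:

FFAFFAFFFFAFFAFFFFAFFAFFAFFAFFFFAFFAFFFFAFFA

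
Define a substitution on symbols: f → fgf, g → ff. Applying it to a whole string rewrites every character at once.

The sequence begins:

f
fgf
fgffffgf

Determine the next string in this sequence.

fgffffgffgffgffgffffgf

Rewriting each symbol of fgffffgf: f→fgf, g→ff, f→fgf, f→fgf, f→fgf, f→fgf, g→ff, f→fgf, which concatenates to fgf ff fgf fgf fgf fgf ff fgf.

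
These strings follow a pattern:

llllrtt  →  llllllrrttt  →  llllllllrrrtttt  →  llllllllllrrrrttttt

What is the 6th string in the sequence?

llllllllllllllrrrrrrttttttt

The n-th term is 2n l's then n-1 r's then n t's, where the shown terms are n = 2, 3, 4, 5.
At n = 7 the blocks have lengths 14, 6, 7.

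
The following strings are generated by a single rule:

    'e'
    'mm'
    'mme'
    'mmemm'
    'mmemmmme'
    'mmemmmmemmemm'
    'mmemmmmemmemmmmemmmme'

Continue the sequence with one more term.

mmemmmmemmemmmmemmmmemmemmmmemmemm

From term 3 onward, concatenate the last term with the second-to-last: mm·e = mme, mme·mm = mmemm, …
Continuing: mmemmmmemmemmmmemmmme · mmemmmmemmemm gives term 8.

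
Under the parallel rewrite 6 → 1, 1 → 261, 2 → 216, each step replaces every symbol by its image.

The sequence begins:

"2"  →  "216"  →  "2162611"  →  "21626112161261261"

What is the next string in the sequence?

Rewriting the 17 symbols of 21626112161261261 one by one yields 216 261 1 216 1 261 261 216 261 1 261 216 1 261 216 1 261; concatenated:

21626112161261261216261126121612612161261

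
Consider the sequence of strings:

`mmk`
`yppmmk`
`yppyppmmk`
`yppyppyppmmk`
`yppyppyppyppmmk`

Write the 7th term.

yppyppyppyppyppyppmmk

The strings grow by a fixed prefix ypp each time.
From yppyppyppyppmmk, 2 further steps: yppyppyppyppmmk → yppyppyppyppyppmmk → (answer).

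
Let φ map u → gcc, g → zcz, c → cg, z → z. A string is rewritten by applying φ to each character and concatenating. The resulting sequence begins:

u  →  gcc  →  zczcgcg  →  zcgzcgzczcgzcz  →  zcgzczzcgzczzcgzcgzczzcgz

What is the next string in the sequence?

zcgzczzcgzzcgzczzcgzzcgzczzcgzczzcgzzcgzczz

Replace each of the 25 characters of zcgzczzcgzczzcgzcgzczzcgz in place — z cg zcz z cg z z cg zcz z cg z z cg zcz z cg zcz z cg z z cg zcz z — and concatenate.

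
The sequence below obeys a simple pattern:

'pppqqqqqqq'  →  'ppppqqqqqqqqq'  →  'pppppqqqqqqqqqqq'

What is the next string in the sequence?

ppppppqqqqqqqqqqqqq

Reading off run lengths: p runs 3, 4, 5; q runs 7, 9, 11 — each is linear in n, where the shown terms are n = 3, 4, 5.
For the next term, n = 6, so the run lengths are 6, 13.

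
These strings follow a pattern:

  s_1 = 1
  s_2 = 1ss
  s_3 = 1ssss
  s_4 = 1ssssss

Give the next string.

Every step adds ss to the end: s(k+1) = s(k)·ss.
One more step from 1ssssss gives the answer.

1ssssssss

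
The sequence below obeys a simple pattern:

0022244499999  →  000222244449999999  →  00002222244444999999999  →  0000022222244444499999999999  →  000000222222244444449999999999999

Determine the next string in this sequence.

00000002222222244444444999999999999999

The n-th term is n 0's then n+1 2's then n+1 4's then 2n+1 9's, where the shown terms are n = 2, 3, 4, 5, 6.
At n = 7 the blocks have lengths 7, 8, 8, 15.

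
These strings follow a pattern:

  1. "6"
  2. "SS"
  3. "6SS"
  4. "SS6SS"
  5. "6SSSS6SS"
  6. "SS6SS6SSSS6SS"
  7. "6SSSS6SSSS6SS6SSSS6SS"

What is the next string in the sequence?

From term 3 onward, concatenate the second-to-last term with the last: 6·SS = 6SS, SS·6SS = SS6SS, …
Continuing: SS6SS6SSSS6SS · 6SSSS6SSSS6SS6SSSS6SS gives term 8.

SS6SS6SSSS6SS6SSSS6SSSS6SS6SSSS6SS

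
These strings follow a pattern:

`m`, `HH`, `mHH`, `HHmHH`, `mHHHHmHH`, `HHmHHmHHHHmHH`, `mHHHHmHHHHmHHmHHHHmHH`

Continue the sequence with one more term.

From term 3 onward, concatenate the second-to-last term with the last: m·HH = mHH, HH·mHH = HHmHH, …
Continuing: HHmHHmHHHHmHH · mHHHHmHHHHmHHmHHHHmHH gives term 8.

HHmHHmHHHHmHHmHHHHmHHHHmHHmHHHHmHH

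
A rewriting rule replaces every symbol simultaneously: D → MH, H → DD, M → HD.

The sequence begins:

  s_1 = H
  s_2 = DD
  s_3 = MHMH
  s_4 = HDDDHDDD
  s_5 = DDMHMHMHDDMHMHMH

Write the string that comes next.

MHMHHDDDHDDDHDDDMHMHHDDDHDDDHDDD

φ(DDMHMHMHDDMHMHMH) expands symbol-by-symbol to MH MH HD DD HD DD HD DD MH MH HD DD HD DD HD DD; joining the 16 pieces gives the next term.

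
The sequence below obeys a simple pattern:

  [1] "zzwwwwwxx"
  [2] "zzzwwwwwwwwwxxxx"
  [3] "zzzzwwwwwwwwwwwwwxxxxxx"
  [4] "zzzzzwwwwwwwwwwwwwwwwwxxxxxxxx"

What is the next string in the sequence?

The n-th term is n+1 z's then 4n+1 w's then 2n x's (n = 1, 2, …).
For the next term, n = 5, so the run lengths are 6, 21, 10.

zzzzzzwwwwwwwwwwwwwwwwwwwwwxxxxxxxxxx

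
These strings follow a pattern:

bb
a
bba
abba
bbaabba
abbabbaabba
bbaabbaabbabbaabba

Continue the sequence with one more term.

abbabbaabbabbaabbaabbabbaabba

This is a Fibonacci-style word recurrence s(k) = s(k−2)·s(k−1): e.g. bb·a = bba.
The next term joins abbabbaabba and bbaabbaabbabbaabba.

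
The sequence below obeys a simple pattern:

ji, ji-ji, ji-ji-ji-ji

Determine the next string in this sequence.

Every step duplicates the string with '-' between the halves.
Doubling ji-ji-ji-ji with '-' between the halves:

ji-ji-ji-ji-ji-ji-ji-ji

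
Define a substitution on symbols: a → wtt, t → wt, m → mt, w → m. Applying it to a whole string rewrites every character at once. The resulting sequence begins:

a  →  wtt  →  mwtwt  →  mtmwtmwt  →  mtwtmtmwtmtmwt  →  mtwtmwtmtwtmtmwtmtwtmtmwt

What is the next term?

φ(mtwtmwtmtwtmtmwtmtwtmtmwt) expands symbol-by-symbol to mt wt m wt mt m wt mt wt m wt mt wt mt m wt mt wt m wt mt wt mt m wt; joining the 25 pieces gives the next term.

mtwtmwtmtmwtmtwtmwtmtwtmtmwtmtwtmwtmtwtmtmwt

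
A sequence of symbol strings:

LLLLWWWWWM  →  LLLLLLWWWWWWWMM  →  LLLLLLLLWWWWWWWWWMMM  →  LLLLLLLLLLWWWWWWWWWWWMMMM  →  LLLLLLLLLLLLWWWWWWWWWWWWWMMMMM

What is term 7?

LLLLLLLLLLLLLLLLWWWWWWWWWWWWWWWWWMMMMMMM

The n-th term is 2n L's then 2n+1 W's then n-1 M's, where the shown terms are n = 2, 3, 4, 5, 6.
Setting n = 8 gives 16, 17, 7 characters in each block.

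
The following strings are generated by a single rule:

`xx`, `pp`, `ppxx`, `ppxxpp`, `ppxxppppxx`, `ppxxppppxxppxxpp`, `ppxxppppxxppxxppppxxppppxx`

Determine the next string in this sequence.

From term 3 onward, concatenate the last term with the second-to-last: pp·xx = ppxx, ppxx·pp = ppxxpp, …
So term 8 is ppxxppppxxppxxppppxxppppxx·ppxxppppxxppxxpp.

ppxxppppxxppxxppppxxppppxxppxxppppxxppxxpp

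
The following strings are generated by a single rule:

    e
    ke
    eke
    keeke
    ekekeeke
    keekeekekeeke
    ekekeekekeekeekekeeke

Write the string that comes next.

This is a Fibonacci-style word recurrence s(k) = s(k−2)·s(k−1): e.g. e·ke = eke.
The next term joins keekeekekeeke and ekekeekekeekeekekeeke.

keekeekekeekeekekeekekeekeekekeeke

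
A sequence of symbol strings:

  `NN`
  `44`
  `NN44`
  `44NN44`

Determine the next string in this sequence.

From term 3 onward, concatenate the second-to-last term with the last: NN·44 = NN44, 44·NN44 = 44NN44, …
Continuing: NN44 · 44NN44 gives term 5.

NN4444NN44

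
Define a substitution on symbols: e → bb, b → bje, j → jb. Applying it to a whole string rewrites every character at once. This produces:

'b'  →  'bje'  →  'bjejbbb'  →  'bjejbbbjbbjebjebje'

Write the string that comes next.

bjejbbbjbbjebjebjejbbjebjejbbbbjejbbbbjejbbb

φ(bjejbbbjbbjebjebje) expands symbol-by-symbol to bje jb bb jb bje bje bje jb bje bje jb bb bje jb bb bje jb bb; joining the 18 pieces gives the next term.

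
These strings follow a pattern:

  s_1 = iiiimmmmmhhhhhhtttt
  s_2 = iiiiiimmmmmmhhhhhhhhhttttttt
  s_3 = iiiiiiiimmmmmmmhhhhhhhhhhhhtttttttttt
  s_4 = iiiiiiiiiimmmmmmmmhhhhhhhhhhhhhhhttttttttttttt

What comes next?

Each string has the form i^{2n} m^{n+3} h^{3n} t^{3n-2}, where the shown terms are n = 2, 3, 4, 5.
For the next term, n = 6, so the run lengths are 12, 9, 18, 16.

iiiiiiiiiiiimmmmmmmmmhhhhhhhhhhhhhhhhhhtttttttttttttttt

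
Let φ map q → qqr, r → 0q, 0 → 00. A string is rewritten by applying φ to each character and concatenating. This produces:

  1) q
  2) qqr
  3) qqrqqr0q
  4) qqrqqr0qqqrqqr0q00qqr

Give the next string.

qqrqqr0qqqrqqr0q00qqrqqrqqr0qqqrqqr0q00qqr0000qqrqqr0q

Applying the rule to each of the 21 symbols of qqrqqr0qqqrqqr0q00qqr gives the pieces qqr qqr 0q qqr qqr 0q 00 qqr qqr qqr 0q qqr qqr 0q 00 qqr 00 00 qqr qqr 0q, which concatenate to the answer.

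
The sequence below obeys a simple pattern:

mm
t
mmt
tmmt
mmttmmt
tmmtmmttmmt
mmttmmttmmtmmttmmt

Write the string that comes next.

This is a Fibonacci-style word recurrence s(k) = s(k−2)·s(k−1): e.g. mm·t = mmt.
So term 8 is tmmtmmttmmt·mmttmmttmmtmmttmmt.

tmmtmmttmmtmmttmmttmmtmmttmmt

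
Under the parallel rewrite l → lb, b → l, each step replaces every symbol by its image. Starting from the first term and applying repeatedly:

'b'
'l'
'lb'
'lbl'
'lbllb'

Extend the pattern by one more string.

lbllblbl

Apply φ to lbllb symbol by symbol: l→lb, b→l, l→lb, l→lb, b→l; joined: lb l lb lb l.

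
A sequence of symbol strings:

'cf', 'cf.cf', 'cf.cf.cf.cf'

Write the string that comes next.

s(k+1) = s(k)·.·s(k) — each term doubles the last with '.' between the halves.
Doubling cf.cf.cf.cf with '.' between the halves:

cf.cf.cf.cf.cf.cf.cf.cf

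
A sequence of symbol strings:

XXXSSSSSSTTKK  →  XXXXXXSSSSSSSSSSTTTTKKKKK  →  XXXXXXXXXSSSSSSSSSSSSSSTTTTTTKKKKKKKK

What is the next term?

XXXXXXXXXXXXSSSSSSSSSSSSSSSSSSTTTTTTTTKKKKKKKKKKK

The n-th term is 3n X's then 4n+2 S's then 2n T's then 3n-1 K's (n = 1, 2, …).
Setting n = 4 gives 12, 18, 8, 11 characters in each block.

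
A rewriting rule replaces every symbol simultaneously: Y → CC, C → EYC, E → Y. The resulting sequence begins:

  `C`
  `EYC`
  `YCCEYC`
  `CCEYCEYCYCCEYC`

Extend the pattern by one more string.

EYCEYCYCCEYCYCCEYCCCEYCEYCYCCEYC

φ(CCEYCEYCYCCEYC) expands symbol-by-symbol to EYC EYC Y CC EYC Y CC EYC CC EYC EYC Y CC EYC; joining the 14 pieces gives the next term.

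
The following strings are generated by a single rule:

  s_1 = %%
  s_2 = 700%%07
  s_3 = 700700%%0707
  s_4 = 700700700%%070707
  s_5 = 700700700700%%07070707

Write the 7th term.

Every step adds 700 to the front and 07 to the end of the previous string.
From 700700700700%%07070707, 2 further steps: 700700700700%%07070707 → 700700700700700%%0707070707 → (answer).

700700700700700700%%070707070707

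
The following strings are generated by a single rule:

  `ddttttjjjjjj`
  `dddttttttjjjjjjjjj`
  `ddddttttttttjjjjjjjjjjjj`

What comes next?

dddddttttttttttjjjjjjjjjjjjjjj

Each string has the form d^{n} t^{2n} j^{3n}, where the shown terms are n = 2, 3, 4.
Setting n = 5 gives 5, 10, 15 characters in each block.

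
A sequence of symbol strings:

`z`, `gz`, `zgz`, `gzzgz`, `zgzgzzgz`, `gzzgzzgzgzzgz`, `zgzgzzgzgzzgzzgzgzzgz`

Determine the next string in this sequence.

gzzgzzgzgzzgzzgzgzzgzgzzgzzgzgzzgz

This is a Fibonacci-style word recurrence s(k) = s(k−2)·s(k−1): e.g. z·gz = zgz.
The next term joins gzzgzzgzgzzgz and zgzgzzgzgzzgzzgzgzzgz.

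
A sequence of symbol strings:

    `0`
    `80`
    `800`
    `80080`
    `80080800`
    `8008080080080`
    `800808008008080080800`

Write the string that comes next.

Each term (from the third on) is the previous term followed by the one before it: term 3 = 80·0 = 800.
The next term joins 800808008008080080800 and 8008080080080.

8008080080080800808008008080080080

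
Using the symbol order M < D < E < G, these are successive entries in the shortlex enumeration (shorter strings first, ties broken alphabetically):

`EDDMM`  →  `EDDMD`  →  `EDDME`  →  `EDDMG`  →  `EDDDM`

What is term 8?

EDDDG

Continuing the enumeration 3 steps past EDDDM: EDDDM → EDDDD → EDDDE → (answer).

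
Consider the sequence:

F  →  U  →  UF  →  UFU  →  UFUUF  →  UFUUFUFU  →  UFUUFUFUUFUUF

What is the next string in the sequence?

Each term (from the third on) is the previous term followed by the one before it: term 3 = U·F = UF.
So term 8 is UFUUFUFUUFUUF·UFUUFUFU.

UFUUFUFUUFUUFUFUUFUFU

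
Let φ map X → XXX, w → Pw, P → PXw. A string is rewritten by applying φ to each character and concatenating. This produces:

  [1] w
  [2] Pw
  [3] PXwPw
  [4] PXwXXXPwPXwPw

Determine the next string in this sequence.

Rewriting the 13 symbols of PXwXXXPwPXwPw one by one yields PXw XXX Pw XXX XXX XXX PXw Pw PXw XXX Pw PXw Pw; concatenated:

PXwXXXPwXXXXXXXXXPXwPwPXwXXXPwPXwPw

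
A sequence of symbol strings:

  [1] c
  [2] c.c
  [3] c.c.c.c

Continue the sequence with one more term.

c.c.c.c.c.c.c.c

Every step duplicates the string with '.' between the halves.
One more doubling of c.c.c.c gives the answer.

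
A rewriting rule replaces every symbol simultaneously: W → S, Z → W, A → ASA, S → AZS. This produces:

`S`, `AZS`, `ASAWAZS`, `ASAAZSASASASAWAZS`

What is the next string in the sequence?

Rewriting the 17 symbols of ASAAZSASASASAWAZS one by one yields ASA AZS ASA ASA W AZS ASA AZS ASA AZS ASA AZS ASA S ASA W AZS; concatenated:

ASAAZSASAASAWAZSASAAZSASAAZSASAAZSASASASAWAZS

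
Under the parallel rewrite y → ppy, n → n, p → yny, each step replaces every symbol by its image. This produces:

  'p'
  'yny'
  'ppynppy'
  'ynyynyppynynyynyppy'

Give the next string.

ppynppyppynppyynyynyppynppynppyppynppyynyynyppy

Replace each of the 19 characters of ynyynyppynynyynyppy in place — ppy n ppy ppy n ppy yny yny ppy n ppy n ppy ppy n ppy yny yny ppy — and concatenate.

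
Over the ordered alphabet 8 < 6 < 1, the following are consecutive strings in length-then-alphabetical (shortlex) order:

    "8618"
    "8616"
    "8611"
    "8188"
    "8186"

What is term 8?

8166

Advancing 3 positions from 8186 through 8186 → 8181 → 8168 reaches term 8.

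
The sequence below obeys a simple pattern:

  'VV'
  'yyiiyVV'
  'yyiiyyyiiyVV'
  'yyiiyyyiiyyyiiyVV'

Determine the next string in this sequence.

The strings grow by a fixed prefix yyiiy each time.
Applying this once more to yyiiyyyiiyyyiiyVV:

yyiiyyyiiyyyiiyyyiiyVV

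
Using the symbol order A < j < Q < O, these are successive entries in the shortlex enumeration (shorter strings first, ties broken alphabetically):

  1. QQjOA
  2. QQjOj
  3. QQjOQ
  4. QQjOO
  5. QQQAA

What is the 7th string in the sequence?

Continuing the enumeration 2 steps past QQQAA: QQQAA → QQQAj → (answer).

QQQAQ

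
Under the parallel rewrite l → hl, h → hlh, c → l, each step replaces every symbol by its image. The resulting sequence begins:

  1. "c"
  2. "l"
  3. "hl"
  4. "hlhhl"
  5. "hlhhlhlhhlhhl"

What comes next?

hlhhlhlhhlhhlhlhhlhlhhlhhlhlhhlhhl

φ(hlhhlhlhhlhhl) expands symbol-by-symbol to hlh hl hlh hlh hl hlh hl hlh hlh hl hlh hlh hl; joining the 13 pieces gives the next term.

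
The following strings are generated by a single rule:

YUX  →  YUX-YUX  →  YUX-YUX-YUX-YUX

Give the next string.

YUX-YUX-YUX-YUX-YUX-YUX-YUX-YUX

Every step duplicates the string with '-' between the halves.
One more doubling of YUX-YUX-YUX-YUX gives the answer.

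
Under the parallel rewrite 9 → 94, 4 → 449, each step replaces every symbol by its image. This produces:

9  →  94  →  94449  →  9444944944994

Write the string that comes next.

Rewriting the 13 symbols of 9444944944994 one by one yields 94 449 449 449 94 449 449 94 449 449 94 94 449; concatenated:

9444944944994449449944494499494449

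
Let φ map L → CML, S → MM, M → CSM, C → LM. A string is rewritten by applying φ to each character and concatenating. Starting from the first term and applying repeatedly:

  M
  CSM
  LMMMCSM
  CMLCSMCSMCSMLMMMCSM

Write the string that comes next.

LMCSMCMLLMMMCSMLMMMCSMLMMMCSMCMLCSMCSMCSMLMMMCSM

Applying the rule to each of the 19 symbols of CMLCSMCSMCSMLMMMCSM gives the pieces LM CSM CML LM MM CSM LM MM CSM LM MM CSM CML CSM CSM CSM LM MM CSM, which concatenate to the answer.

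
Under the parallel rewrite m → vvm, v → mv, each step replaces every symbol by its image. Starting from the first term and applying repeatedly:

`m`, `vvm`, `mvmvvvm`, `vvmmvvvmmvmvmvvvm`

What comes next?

Applying the rule to each of the 17 symbols of vvmmvvvmmvmvmvvvm gives the pieces mv mv vvm vvm mv mv mv vvm vvm mv vvm mv vvm mv mv mv vvm, which concatenate to the answer.

mvmvvvmvvmmvmvmvvvmvvmmvvvmmvvvmmvmvmvvvm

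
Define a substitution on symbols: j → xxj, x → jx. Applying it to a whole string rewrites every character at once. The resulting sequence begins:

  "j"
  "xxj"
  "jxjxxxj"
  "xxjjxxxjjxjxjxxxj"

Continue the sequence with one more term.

Rewriting the 17 symbols of xxjjxxxjjxjxjxxxj one by one yields jx jx xxj xxj jx jx jx xxj xxj jx xxj jx xxj jx jx jx xxj; concatenated:

jxjxxxjxxjjxjxjxxxjxxjjxxxjjxxxjjxjxjxxxj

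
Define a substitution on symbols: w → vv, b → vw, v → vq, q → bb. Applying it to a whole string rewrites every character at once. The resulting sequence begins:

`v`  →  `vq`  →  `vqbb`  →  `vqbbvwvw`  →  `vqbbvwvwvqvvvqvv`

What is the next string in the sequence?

Replace each of the 16 characters of vqbbvwvwvqvvvqvv in place — vq bb vw vw vq vv vq vv vq bb vq vq vq bb vq vq — and concatenate.

vqbbvwvwvqvvvqvvvqbbvqvqvqbbvqvq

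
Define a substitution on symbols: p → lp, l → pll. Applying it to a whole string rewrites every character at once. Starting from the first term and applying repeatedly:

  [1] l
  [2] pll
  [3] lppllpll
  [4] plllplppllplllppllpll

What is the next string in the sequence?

Replace each of the 21 characters of plllplppllplllppllpll in place — lp pll pll pll lp pll lp lp pll pll lp pll pll pll lp lp pll pll lp pll pll — and concatenate.

lppllpllplllpplllplppllplllppllpllplllplppllplllppllpll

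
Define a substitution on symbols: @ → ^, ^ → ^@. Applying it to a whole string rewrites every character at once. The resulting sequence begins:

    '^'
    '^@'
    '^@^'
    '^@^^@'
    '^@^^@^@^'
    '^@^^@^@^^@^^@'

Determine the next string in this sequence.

Rewriting the 13 symbols of ^@^^@^@^^@^^@ one by one yields ^@ ^ ^@ ^@ ^ ^@ ^ ^@ ^@ ^ ^@ ^@ ^; concatenated:

^@^^@^@^^@^^@^@^^@^@^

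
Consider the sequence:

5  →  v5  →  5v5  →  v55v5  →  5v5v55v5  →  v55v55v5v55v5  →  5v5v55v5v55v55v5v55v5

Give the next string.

Each term (from the third on) is the two preceding terms concatenated in order: term 3 = 5·v5 = 5v5.
So term 8 is v55v55v5v55v5·5v5v55v5v55v55v5v55v5.

v55v55v5v55v55v5v55v5v55v55v5v55v5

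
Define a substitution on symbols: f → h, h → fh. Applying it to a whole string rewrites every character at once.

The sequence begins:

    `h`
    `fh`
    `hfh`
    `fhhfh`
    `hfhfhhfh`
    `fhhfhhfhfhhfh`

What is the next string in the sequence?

hfhfhhfhfhhfhhfhfhhfh

Replace each of the 13 characters of fhhfhhfhfhhfh in place — h fh fh h fh fh h fh h fh fh h fh — and concatenate.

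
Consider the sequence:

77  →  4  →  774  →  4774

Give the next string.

7744774

Each term (from the third on) is the two preceding terms concatenated in order: term 3 = 77·4 = 774.
So term 5 is 774·4774.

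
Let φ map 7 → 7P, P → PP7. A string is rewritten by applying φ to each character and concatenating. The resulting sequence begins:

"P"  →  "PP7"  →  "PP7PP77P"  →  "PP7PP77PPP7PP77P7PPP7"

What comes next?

PP7PP77PPP7PP77P7PPP7PP7PP77PPP7PP77P7PPP77PPP7PP7PP77P

φ(PP7PP77PPP7PP77P7PPP7) expands symbol-by-symbol to PP7 PP7 7P PP7 PP7 7P 7P PP7 PP7 PP7 7P PP7 PP7 7P 7P PP7 7P PP7 PP7 PP7 7P; joining the 21 pieces gives the next term.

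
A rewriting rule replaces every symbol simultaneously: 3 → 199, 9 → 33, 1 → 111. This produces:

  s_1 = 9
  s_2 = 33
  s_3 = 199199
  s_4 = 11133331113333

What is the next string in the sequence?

111111111199199199199111111111199199199199

φ(11133331113333) expands symbol-by-symbol to 111 111 111 199 199 199 199 111 111 111 199 199 199 199; joining the 14 pieces gives the next term.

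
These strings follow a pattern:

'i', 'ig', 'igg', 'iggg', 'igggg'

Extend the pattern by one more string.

iggggg

The strings grow by a fixed suffix g each time.
One more step from igggg gives the answer.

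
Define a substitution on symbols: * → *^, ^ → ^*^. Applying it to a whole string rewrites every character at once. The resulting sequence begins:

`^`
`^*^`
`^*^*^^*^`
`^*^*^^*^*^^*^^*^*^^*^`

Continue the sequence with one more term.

^*^*^^*^*^^*^^*^*^^*^*^^*^^*^*^^*^^*^*^^*^*^^*^^*^*^^*^

φ(^*^*^^*^*^^*^^*^*^^*^) expands symbol-by-symbol to ^*^ *^ ^*^ *^ ^*^ ^*^ *^ ^*^ *^ ^*^ ^*^ *^ ^*^ ^*^ *^ ^*^ *^ ^*^ ^*^ *^ ^*^; joining the 21 pieces gives the next term.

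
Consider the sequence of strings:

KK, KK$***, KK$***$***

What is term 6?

Each term is the previous one with $*** appended.
From KK$***$***, 3 further steps: KK$***$*** → KK$***$***$*** → KK$***$***$***$*** → (answer).

KK$***$***$***$***$***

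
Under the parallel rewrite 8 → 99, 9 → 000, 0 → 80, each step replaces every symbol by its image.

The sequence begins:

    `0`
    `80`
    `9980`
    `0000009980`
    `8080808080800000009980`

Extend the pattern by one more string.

φ(8080808080800000009980) expands symbol-by-symbol to 99 80 99 80 99 80 99 80 99 80 99 80 80 80 80 80 80 80 000 000 99 80; joining the 22 pieces gives the next term.

9980998099809980998099808080808080800000009980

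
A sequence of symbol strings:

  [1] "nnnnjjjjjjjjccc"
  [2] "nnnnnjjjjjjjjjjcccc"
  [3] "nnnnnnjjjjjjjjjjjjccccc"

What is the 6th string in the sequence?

nnnnnnnnnjjjjjjjjjjjjjjjjjjcccccccc

The n-th term is n+1 n's then 2n+2 j's then n c's, where the shown terms are n = 3, 4, 5.
For term 6, n = 8, so the run lengths are 9, 18, 8.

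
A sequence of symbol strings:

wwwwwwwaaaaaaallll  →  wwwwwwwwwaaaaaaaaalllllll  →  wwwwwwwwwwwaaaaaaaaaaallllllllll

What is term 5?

wwwwwwwwwwwwwwwaaaaaaaaaaaaaaallllllllllllllll

Reading off run lengths: w runs 7, 9, 11; a runs 7, 9, 11; l runs 4, 7, 10 — each is linear in n, where the shown terms are n = 2, 3, 4.
For term 5, n = 6, so the run lengths are 15, 15, 16.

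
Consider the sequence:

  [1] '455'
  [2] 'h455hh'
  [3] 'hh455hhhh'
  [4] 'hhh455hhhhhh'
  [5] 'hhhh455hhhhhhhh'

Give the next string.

Each term wraps the previous one in h on the left and hh on the right.
Applying this once more to hhhh455hhhhhhhh:

hhhhh455hhhhhhhhhh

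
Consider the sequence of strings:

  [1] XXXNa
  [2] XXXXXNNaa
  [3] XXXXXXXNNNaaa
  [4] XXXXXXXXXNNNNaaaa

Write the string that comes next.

Each string has the form X^{2n+1} N^{n} a^{n} (n = 1, 2, …).
At n = 5 the blocks have lengths 11, 5, 5.

XXXXXXXXXXXNNNNNaaaaa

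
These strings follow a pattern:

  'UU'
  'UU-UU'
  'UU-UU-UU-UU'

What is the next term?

Each string is two copies of the previous one joined by '-'.
Doubling UU-UU-UU-UU with '-' between the halves:

UU-UU-UU-UU-UU-UU-UU-UU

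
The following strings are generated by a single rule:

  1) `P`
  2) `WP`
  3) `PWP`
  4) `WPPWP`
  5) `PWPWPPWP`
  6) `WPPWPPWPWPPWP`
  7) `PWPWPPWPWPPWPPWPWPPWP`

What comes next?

WPPWPPWPWPPWPPWPWPPWPWPPWPPWPWPPWP

Each term (from the third on) is the two preceding terms concatenated in order: term 3 = P·WP = PWP.
The next term joins WPPWPPWPWPPWP and PWPWPPWPWPPWPPWPWPPWP.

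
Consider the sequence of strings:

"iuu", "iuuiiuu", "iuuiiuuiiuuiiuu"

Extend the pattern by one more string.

Every step duplicates the string with 'i' between the halves.
So the next term is two copies of iuuiiuuiiuuiiuu with 'i' between the halves.

iuuiiuuiiuuiiuuiiuuiiuuiiuuiiuu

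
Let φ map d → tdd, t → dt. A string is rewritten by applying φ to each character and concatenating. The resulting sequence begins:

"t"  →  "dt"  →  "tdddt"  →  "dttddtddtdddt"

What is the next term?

tdddtdttddtdddttddtdddttddtddtdddt

Replace each of the 13 characters of dttddtddtdddt in place — tdd dt dt tdd tdd dt tdd tdd dt tdd tdd tdd dt — and concatenate.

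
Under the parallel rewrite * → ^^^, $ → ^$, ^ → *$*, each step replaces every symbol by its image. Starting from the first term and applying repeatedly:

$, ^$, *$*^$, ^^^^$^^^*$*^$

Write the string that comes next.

Rewriting the 13 symbols of ^^^^$^^^*$*^$ one by one yields *$* *$* *$* *$* ^$ *$* *$* *$* ^^^ ^$ ^^^ *$* ^$; concatenated:

*$**$**$**$*^$*$**$**$*^^^^$^^^*$*^$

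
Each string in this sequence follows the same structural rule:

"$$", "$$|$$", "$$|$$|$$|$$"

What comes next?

$$|$$|$$|$$|$$|$$|$$|$$

s(k+1) = s(k)·|·s(k) — each term doubles the last with '|' between the halves.
So the next term is two copies of $$|$$|$$|$$ with '|' between the halves.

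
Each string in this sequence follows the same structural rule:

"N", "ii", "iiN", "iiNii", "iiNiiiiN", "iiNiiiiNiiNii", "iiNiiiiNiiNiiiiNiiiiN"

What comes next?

iiNiiiiNiiNiiiiNiiiiNiiNiiiiNiiNii

From term 3 onward, concatenate the last term with the second-to-last: ii·N = iiN, iiN·ii = iiNii, …
So term 8 is iiNiiiiNiiNiiiiNiiiiN·iiNiiiiNiiNii.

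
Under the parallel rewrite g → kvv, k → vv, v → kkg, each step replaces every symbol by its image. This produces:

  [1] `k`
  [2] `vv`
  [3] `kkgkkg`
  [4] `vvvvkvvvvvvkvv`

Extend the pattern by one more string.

kkgkkgkkgkkgvvkkgkkgkkgkkgkkgkkgvvkkgkkg

Replace each of the 14 characters of vvvvkvvvvvvkvv in place — kkg kkg kkg kkg vv kkg kkg kkg kkg kkg kkg vv kkg kkg — and concatenate.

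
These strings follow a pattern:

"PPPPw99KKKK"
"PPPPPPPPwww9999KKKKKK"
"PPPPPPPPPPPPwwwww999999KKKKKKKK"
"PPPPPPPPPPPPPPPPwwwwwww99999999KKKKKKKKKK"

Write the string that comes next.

Term n consists of 4n P's, followed by 2n-1 w's, followed by 2n 9's, followed by 2n+2 K's (n = 1, 2, …).
Setting n = 5 gives 20, 9, 10, 12 characters in each block.

PPPPPPPPPPPPPPPPPPPPwwwwwwwww9999999999KKKKKKKKKKKK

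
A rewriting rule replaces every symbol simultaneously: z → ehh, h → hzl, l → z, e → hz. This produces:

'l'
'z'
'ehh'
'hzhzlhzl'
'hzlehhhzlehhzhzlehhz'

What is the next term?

Replace each of the 20 characters of hzlehhhzlehhzhzlehhz in place — hzl ehh z hz hzl hzl hzl ehh z hz hzl hzl ehh hzl ehh z hz hzl hzl ehh — and concatenate.

hzlehhzhzhzlhzlhzlehhzhzhzlhzlehhhzlehhzhzhzlhzlehh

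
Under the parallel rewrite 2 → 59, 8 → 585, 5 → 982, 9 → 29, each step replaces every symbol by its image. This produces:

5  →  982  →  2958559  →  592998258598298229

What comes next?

Replace each of the 18 characters of 592998258598298229 in place — 982 29 59 29 29 585 59 982 585 982 29 585 59 29 585 59 59 29 — and concatenate.

9822959292958559982585982295855929585595929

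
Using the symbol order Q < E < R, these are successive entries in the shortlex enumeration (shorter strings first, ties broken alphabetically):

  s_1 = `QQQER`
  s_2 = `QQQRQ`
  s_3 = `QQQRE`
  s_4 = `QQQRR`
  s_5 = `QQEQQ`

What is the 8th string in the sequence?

QQEEQ

Advancing 3 positions from QQEQQ through QQEQQ → QQEQE → QQEQR reaches term 8.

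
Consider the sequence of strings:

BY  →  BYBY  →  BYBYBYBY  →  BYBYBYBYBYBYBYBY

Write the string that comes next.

Every step duplicates the string.
One more doubling of BYBYBYBYBYBYBYBY gives the answer.

BYBYBYBYBYBYBYBYBYBYBYBYBYBYBYBY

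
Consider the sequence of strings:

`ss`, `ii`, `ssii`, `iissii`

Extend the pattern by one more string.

ssiiiissii

From term 3 onward, concatenate the second-to-last term with the last: ss·ii = ssii, ii·ssii = iissii, …
Continuing: ssii · iissii gives term 5.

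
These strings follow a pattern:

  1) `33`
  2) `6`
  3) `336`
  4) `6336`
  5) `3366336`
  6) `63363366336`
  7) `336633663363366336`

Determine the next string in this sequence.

63363366336336633663363366336

Each term (from the third on) is the two preceding terms concatenated in order: term 3 = 33·6 = 336.
The next term joins 63363366336 and 336633663363366336.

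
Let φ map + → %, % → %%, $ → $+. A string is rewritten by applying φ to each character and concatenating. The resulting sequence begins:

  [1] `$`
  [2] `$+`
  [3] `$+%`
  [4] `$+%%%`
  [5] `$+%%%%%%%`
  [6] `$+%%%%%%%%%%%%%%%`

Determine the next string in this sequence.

φ($+%%%%%%%%%%%%%%%) expands symbol-by-symbol to $+ % %% %% %% %% %% %% %% %% %% %% %% %% %% %% %%; joining the 17 pieces gives the next term.

$+%%%%%%%%%%%%%%%%%%%%%%%%%%%%%%%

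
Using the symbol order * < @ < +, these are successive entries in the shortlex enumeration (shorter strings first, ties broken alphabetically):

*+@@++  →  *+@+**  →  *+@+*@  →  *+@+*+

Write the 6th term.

*+@+@@

Stepping forward 2 times from *+@+*+: *+@+*+ → *+@+@*, then the target.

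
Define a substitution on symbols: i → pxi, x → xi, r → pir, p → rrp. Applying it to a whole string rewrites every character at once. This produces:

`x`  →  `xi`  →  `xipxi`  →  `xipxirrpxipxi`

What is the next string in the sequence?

Applying the rule to each of the 13 symbols of xipxirrpxipxi gives the pieces xi pxi rrp xi pxi pir pir rrp xi pxi rrp xi pxi, which concatenate to the answer.

xipxirrpxipxipirpirrrpxipxirrpxipxi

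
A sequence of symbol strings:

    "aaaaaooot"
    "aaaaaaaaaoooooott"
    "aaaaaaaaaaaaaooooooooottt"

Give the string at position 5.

aaaaaaaaaaaaaaaaaaaaaooooooooooooooottttt

The n-th term is 4n+1 a's then 3n o's then n t's (n = 1, 2, …).
Setting n = 5 gives 21, 15, 5 characters in each block.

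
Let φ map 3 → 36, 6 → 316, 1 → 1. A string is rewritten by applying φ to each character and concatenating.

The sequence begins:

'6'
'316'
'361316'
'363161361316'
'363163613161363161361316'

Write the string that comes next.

363163613163631613613161363163613161363161361316

Applying the rule to each of the 24 symbols of 363163613161363161361316 gives the pieces 36 316 36 1 316 36 316 1 36 1 316 1 36 316 36 1 316 1 36 316 1 36 1 316, which concatenate to the answer.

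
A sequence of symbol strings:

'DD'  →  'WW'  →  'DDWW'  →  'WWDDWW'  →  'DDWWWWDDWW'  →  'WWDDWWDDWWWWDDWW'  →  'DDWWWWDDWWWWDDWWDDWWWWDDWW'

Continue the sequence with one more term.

WWDDWWDDWWWWDDWWDDWWWWDDWWWWDDWWDDWWWWDDWW

Each term (from the third on) is the two preceding terms concatenated in order: term 3 = DD·WW = DDWW.
The next term joins WWDDWWDDWWWWDDWW and DDWWWWDDWWWWDDWWDDWWWWDDWW.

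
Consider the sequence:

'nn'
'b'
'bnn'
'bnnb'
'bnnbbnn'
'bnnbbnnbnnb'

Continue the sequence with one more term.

bnnbbnnbnnbbnnbbnn

Each term (from the third on) is the previous term followed by the one before it: term 3 = b·nn = bnn.
So term 7 is bnnbbnnbnnb·bnnbbnn.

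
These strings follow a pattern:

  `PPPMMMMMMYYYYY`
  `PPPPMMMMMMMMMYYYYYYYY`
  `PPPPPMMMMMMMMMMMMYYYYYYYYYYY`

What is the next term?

Reading off run lengths: P runs 3, 4, 5; M runs 6, 9, 12; Y runs 5, 8, 11 — each is linear in n, where the shown terms are n = 2, 3, 4.
Setting n = 5 gives 6, 15, 14 characters in each block.

PPPPPPMMMMMMMMMMMMMMMYYYYYYYYYYYYYY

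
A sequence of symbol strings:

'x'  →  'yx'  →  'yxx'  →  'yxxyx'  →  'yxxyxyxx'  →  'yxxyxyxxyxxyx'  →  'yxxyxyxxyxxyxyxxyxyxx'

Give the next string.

yxxyxyxxyxxyxyxxyxyxxyxxyxyxxyxxyx

From term 3 onward, concatenate the last term with the second-to-last: yx·x = yxx, yxx·yx = yxxyx, …
Continuing: yxxyxyxxyxxyxyxxyxyxx · yxxyxyxxyxxyx gives term 8.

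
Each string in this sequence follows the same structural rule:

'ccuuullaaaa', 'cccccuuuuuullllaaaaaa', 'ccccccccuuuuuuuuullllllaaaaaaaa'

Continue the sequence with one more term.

cccccccccccuuuuuuuuuuuullllllllaaaaaaaaaa

Reading off run lengths: c runs 2, 5, 8; u runs 3, 6, 9; l runs 2, 4, 6; a runs 4, 6, 8 — each is linear in n (n = 1, 2, …).
For the next term, n = 4, so the run lengths are 11, 12, 8, 10.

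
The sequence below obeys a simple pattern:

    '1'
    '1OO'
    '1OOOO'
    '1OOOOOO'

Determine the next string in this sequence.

1OOOOOOOO

Every step adds OO to the end: s(k+1) = s(k)·OO.
One more step from 1OOOOOO gives the answer.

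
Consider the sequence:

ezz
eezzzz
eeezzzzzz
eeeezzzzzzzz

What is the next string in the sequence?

eeeeezzzzzzzzzz

Term n consists of n e's, followed by 2n z's (n = 1, 2, …).
For the next term, n = 5, so the run lengths are 5, 10.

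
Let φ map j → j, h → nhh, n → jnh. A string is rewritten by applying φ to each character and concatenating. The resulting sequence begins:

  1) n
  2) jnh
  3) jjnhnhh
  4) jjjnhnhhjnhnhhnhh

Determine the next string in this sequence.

Applying the rule to each of the 17 symbols of jjjnhnhhjnhnhhnhh gives the pieces j j j jnh nhh jnh nhh nhh j jnh nhh jnh nhh nhh jnh nhh nhh, which concatenate to the answer.

jjjjnhnhhjnhnhhnhhjjnhnhhjnhnhhnhhjnhnhhnhh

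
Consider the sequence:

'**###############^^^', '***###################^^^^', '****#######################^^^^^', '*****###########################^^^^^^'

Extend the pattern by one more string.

Term n consists of n-1 *'s, followed by 4n+3 #'s, followed by n ^'s, where the shown terms are n = 3, 4, 5, 6.
Setting n = 7 gives 6, 31, 7 characters in each block.

******###############################^^^^^^^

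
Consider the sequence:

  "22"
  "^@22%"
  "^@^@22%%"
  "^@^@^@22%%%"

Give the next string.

s(k+1) = ^@·s(k)·%, so each term gains ^@ as a prefix and % as a suffix.
Applying this once more to ^@^@^@22%%%:

^@^@^@^@22%%%%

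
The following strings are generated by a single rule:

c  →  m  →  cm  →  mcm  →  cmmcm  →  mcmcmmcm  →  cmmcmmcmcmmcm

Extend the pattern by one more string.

From term 3 onward, concatenate the second-to-last term with the last: c·m = cm, m·cm = mcm, …
So term 8 is mcmcmmcm·cmmcmmcmcmmcm.

mcmcmmcmcmmcmmcmcmmcm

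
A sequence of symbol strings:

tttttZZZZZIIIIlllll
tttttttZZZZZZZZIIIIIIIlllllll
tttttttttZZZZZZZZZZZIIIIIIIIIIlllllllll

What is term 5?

tttttttttttttZZZZZZZZZZZZZZZZZIIIIIIIIIIIIIIIIlllllllllllll

Each string has the form t^{2n+3} Z^{3n+2} I^{3n+1} l^{2n+3} (n = 1, 2, …).
For term 5, n = 5, so the run lengths are 13, 17, 16, 13.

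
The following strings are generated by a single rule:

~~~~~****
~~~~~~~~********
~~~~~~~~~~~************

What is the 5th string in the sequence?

Reading off run lengths: ~ runs 5, 8, 11; * runs 4, 8, 12 — each is linear in n (n = 1, 2, …).
For term 5, n = 5, so the run lengths are 17, 20.

~~~~~~~~~~~~~~~~~********************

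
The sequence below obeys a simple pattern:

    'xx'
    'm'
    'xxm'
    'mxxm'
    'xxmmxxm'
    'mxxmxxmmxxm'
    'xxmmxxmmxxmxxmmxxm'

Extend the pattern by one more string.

mxxmxxmmxxmxxmmxxmmxxmxxmmxxm

This is a Fibonacci-style word recurrence s(k) = s(k−2)·s(k−1): e.g. xx·m = xxm.
Continuing: mxxmxxmmxxm · xxmmxxmmxxmxxmmxxm gives term 8.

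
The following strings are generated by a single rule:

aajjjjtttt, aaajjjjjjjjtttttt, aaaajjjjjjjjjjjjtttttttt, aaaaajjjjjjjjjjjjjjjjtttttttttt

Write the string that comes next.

aaaaaajjjjjjjjjjjjjjjjjjjjtttttttttttt

Reading off run lengths: a runs 2, 3, 4, 5; j runs 4, 8, 12, 16; t runs 4, 6, 8, 10 — each is linear in n (n = 1, 2, …).
For the next term, n = 5, so the run lengths are 6, 20, 12.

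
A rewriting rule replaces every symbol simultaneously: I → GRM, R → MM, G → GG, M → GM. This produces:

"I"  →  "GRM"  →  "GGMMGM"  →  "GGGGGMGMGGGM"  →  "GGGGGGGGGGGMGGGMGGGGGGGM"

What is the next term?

GGGGGGGGGGGGGGGGGGGGGGGMGGGGGGGMGGGGGGGGGGGGGGGM

Replace each of the 24 characters of GGGGGGGGGGGMGGGMGGGGGGGM in place — GG GG GG GG GG GG GG GG GG GG GG GM GG GG GG GM GG GG GG GG GG GG GG GM — and concatenate.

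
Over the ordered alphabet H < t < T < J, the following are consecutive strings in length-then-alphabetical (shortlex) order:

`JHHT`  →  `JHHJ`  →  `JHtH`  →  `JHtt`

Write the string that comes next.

JHtT

Treat JHtt as a base-4 numeral over the given alphabet and add one, carrying through any trailing J's.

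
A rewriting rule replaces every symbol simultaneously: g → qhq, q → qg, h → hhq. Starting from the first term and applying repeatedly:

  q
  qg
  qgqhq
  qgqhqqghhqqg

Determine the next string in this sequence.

qgqhqqghhqqgqgqhqhhqhhqqgqgqhq

Rewriting each symbol of qgqhqqghhqqg: q→qg, g→qhq, q→qg, h→hhq, q→qg, q→qg, g→qhq, h→hhq, h→hhq, q→qg, q→qg, g→qhq, which concatenates to qg qhq qg hhq qg qg qhq hhq hhq qg qg qhq.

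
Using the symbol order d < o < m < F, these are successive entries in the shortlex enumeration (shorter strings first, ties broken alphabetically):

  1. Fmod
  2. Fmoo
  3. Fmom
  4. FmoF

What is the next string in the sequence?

Find the rightmost character of FmoF below F, bump it to the next letter, and reset everything to its right to d.

Fmmd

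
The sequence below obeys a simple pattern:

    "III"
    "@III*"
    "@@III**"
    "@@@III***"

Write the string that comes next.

Every step adds @ to the front and * to the end of the previous string.
Applying this once more to @@@III***:

@@@@III****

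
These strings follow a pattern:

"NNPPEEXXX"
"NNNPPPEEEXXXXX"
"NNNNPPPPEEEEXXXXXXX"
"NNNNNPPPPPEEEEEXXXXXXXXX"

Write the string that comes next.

NNNNNNPPPPPPEEEEEEXXXXXXXXXXX

Term n consists of n+1 N's, followed by n+1 P's, followed by n+1 E's, followed by 2n+1 X's (n = 1, 2, …).
For the next term, n = 5, so the run lengths are 6, 6, 6, 11.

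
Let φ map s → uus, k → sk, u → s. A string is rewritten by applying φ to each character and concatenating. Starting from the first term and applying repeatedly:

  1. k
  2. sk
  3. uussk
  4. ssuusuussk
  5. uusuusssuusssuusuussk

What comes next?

Replace each of the 21 characters of uusuusssuusssuusuussk in place — s s uus s s uus uus uus s s uus uus uus s s uus s s uus uus sk — and concatenate.

ssuusssuusuusuusssuusuusuusssuusssuusuussk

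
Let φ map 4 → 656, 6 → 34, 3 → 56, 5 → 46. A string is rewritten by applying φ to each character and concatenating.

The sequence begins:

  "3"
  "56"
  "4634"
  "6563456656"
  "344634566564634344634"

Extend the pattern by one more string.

Rewriting the 21 symbols of 344634566564634344634 one by one yields 56 656 656 34 56 656 46 34 34 46 34 656 34 56 656 56 656 656 34 56 656; concatenated:

56656656345665646343446346563456656566566563456656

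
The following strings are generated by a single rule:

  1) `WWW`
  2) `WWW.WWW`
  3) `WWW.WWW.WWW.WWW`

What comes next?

WWW.WWW.WWW.WWW.WWW.WWW.WWW.WWW

Every step duplicates the string with '.' between the halves.
So the next term is two copies of WWW.WWW.WWW.WWW with '.' between the halves.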